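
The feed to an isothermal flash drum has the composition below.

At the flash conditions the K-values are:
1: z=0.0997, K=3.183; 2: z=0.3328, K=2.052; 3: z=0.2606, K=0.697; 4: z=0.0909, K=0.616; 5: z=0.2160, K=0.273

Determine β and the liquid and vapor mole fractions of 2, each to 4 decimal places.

Material balance + equilibrium reduce to Σ zᵢ(Kᵢ−1)/(1+β(Kᵢ−1)) = 0.
Check two-phase: ΣzᵢKᵢ = 1.2969 > 1 and Σzᵢ/Kᵢ = 1.5062 > 1, so g(0) = 0.2969 > 0 and g(1) = -0.5062 < 0.
Iterate (Newton) starting at β = 0.69:
  β = 0.6900: g = -0.17272, g' = -0.7220 → β = 0.4508
  β = 0.4508: g = -0.02006, g' = -0.5945 → β = 0.4170
Converged at β = 0.4170.
Compositions from xᵢ = zᵢ/(1+β(Kᵢ−1)), yᵢ = Kᵢxᵢ:
  1: x = 0.0522, y = 0.1661
  2: x = 0.2313, y = 0.4747
  3: x = 0.2983, y = 0.2079
  4: x = 0.1082, y = 0.0667
  5: x = 0.3100, y = 0.0846

β = 0.4170, x_2 = 0.2313, y_2 = 0.4747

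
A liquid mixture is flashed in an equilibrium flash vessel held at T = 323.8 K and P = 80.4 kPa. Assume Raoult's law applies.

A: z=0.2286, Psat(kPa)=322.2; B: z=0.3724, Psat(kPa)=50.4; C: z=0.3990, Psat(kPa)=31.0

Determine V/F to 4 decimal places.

V/F = 0.1996

Raoult's law: Kᵢ = Pᵢˢᵃᵗ/P = Pᵢˢᵃᵗ/80.4.
  K_A = 322.2/80.4 = 4.007463, K_B = 50.4/80.4 = 0.626866, K_C = 31.0/80.4 = 0.385572
Rachford–Rice: g(V/F) = Σ zᵢ(Kᵢ−1)/(1+V/F(Kᵢ−1)) = 0.
Check two-phase: ΣzᵢKᵢ = 1.3034 > 1 and Σzᵢ/Kᵢ = 1.6859 > 1, so g(0) = 0.3034 > 0 and g(1) = -0.6859 < 0.
Newton–Raphson from V/F = 0.67:
  V/F = 0.6700: g = -0.37394, g' = -0.7548 → V/F = 0.1746
  V/F = 0.1746: g = 0.02755, g' = -1.1373 → V/F = 0.1988
  V/F = 0.1988: g = 0.00089, g' = -1.0657 → V/F = 0.1996
Converged at V/F = 0.1996.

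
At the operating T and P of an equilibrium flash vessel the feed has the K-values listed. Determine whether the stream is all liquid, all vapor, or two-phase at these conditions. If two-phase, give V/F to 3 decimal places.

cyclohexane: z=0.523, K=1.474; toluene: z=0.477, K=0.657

two-phase, V/F = 0.518

ΣzᵢKᵢ = 1.084; Σzᵢ/Kᵢ = 1.081.
Both exceed 1, so a two-phase solution exists.
Rachford–Rice: g(ψ) = Σ zᵢ(Kᵢ−1)/(1+ψ(Kᵢ−1)) = 0.
Binary case is linear: z₁(K₁−1)(1+ψ(K₂−1)) + z₂(K₂−1)(1+ψ(K₁−1)) = 0
⇒ ψ = [z₁(K₁−1)+z₂(K₂−1)] / [−(K₁−1)(K₂−1)] = 0.0843/0.1626 = 0.518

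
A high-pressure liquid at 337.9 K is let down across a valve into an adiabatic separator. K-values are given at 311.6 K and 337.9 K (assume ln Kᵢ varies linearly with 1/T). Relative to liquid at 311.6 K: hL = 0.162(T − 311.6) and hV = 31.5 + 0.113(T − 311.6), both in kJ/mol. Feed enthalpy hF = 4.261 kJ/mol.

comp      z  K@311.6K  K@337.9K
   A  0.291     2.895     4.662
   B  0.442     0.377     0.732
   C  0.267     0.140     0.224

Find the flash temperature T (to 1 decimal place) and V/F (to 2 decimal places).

T = 316.8 K, V/F = 0.11

Adiabatic flash: solve Rachford–Rice at each trial T, then check hF = ψ·hV(T) + (1−ψ)·hL(T).
  T = 311.6 K: K = (2.895, 0.377, 0.140), RR gives ψ = 0.034, H_out = 1.076 kJ/mol
  T = 337.9 K: K = (4.662, 0.732, 0.224), RR gives ψ = 0.399, H_out = 16.322 kJ/mol
  T = 324.8 K: K = (3.713, 0.533, 0.179), RR gives ψ = 0.217, H_out = 8.846 kJ/mol
  T = 318.2 K: K = (3.287, 0.450, 0.159), RR gives ψ = 0.129, H_out = 5.096 kJ/mol
  T = 314.9 K: K = (3.087, 0.412, 0.149), RR gives ψ = 0.083, H_out = 3.137 kJ/mol
  T = 316.5 K: K = (3.183, 0.430, 0.154), RR gives ψ = 0.106, H_out = 4.097 kJ/mol
Linear interpolation between T = 316.5 (H_out = 4.097) and T = 318.2 (H_out = 5.096) on hF = 4.261 gives T ≈ 316.8 K, at which ψ = 0.11.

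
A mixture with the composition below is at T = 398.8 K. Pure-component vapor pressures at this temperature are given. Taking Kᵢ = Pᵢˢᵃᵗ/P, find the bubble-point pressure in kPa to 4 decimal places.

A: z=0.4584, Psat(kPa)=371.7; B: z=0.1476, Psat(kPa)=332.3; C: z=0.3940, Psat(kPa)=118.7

At the bubble point ψ → 0, so ΣzᵢKᵢ = 1 with Kᵢ = Pᵢˢᵃᵗ/P ⇒ P = ΣzᵢPᵢˢᵃᵗ.
P = 0.4584·371.7 + 0.1476·332.3 + 0.3940·118.7 = 266.2026 kPa

Pbub = 266.2026 kPa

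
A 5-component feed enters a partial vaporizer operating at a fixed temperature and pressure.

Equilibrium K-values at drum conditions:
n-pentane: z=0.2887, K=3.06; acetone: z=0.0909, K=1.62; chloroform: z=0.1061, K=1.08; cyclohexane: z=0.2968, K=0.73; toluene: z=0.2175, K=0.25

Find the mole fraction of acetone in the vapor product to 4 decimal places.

y_acetone = 0.1132

Newton iteration, V/F⁰ = 0.5:
  V/F = 0.5000: g = -0.00949, g' = -0.6604 → V/F = 0.4856
Converged at V/F = 0.4856.
Compositions from xᵢ = zᵢ/(1+V/F(Kᵢ−1)), yᵢ = Kᵢxᵢ:
  n-pentane: x = 0.1443, y = 0.4416
  acetone: x = 0.0699, y = 0.1132
  chloroform: x = 0.1021, y = 0.1103
  cyclohexane: x = 0.3416, y = 0.2494
  toluene: x = 0.3421, y = 0.0855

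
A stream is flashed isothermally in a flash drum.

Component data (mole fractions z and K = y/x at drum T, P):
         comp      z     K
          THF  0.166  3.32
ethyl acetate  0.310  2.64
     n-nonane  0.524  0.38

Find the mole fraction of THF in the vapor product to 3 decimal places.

Let β = V/F and solve Σ zᵢ(Kᵢ−1)/(1+β(Kᵢ−1)) = 0.
Check two-phase: ΣzᵢKᵢ = 1.569 > 1 and Σzᵢ/Kᵢ = 1.546 > 1, so g(0) = 0.569 > 0 and g(1) = -0.546 < 0.
Newton–Raphson from β = 0.47:
  β = 0.470: g = 0.0129, g' = -0.872 → β = 0.485
Converged at β = 0.485.
Compositions from xᵢ = zᵢ/(1+β(Kᵢ−1)), yᵢ = Kᵢxᵢ:
  THF: x = 0.078, y = 0.259
  ethyl acetate: x = 0.173, y = 0.456
  n-nonane: x = 0.749, y = 0.285

y_THF = 0.259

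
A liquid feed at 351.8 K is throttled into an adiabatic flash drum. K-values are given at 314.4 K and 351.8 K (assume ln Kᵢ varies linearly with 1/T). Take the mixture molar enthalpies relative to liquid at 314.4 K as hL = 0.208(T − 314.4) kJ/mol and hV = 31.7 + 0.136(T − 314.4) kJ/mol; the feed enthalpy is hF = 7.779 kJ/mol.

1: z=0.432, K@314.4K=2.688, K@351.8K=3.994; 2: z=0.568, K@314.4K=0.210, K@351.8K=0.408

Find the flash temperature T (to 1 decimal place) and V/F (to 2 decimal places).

T = 316.7 K, V/F = 0.23

Adiabatic flash: solve Rachford–Rice at each trial T, then check hF = ψ·hV(T) + (1−ψ)·hL(T).
  T = 314.4 K: K = (2.688, 0.210), RR gives ψ = 0.210, H_out = 6.668 kJ/mol
  T = 351.8 K: K = (3.994, 0.408), RR gives ψ = 0.540, H_out = 23.444 kJ/mol
  T = 333.1 K: K = (3.313, 0.298), RR gives ψ = 0.370, H_out = 15.121 kJ/mol
  T = 323.8 K: K = (2.995, 0.252), RR gives ψ = 0.293, H_out = 11.034 kJ/mol
  T = 319.1 K: K = (2.840, 0.230), RR gives ψ = 0.252, H_out = 8.895 kJ/mol
  T = 316.8 K: K = (2.765, 0.220), RR gives ψ = 0.232, H_out = 7.818 kJ/mol
Linear interpolation between T = 314.4 (H_out = 6.668) and T = 316.8 (H_out = 7.818) on hF = 7.779 gives T ≈ 316.7 K, at which ψ = 0.23.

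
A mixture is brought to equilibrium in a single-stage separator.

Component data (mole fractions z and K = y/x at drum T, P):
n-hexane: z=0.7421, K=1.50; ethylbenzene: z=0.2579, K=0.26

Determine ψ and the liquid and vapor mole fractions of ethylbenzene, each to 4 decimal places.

Newton–Raphson from ψ = 0.47:
  ψ = 0.4700: g = 0.00783, g' = -0.4536 → ψ = 0.4873
  ψ = 0.4873: g = -0.00010, g' = -0.4654 → ψ = 0.4870
Converged at ψ = 0.4870.
Compositions from xᵢ = zᵢ/(1+ψ(Kᵢ−1)), yᵢ = Kᵢxᵢ:
  n-hexane: x = 0.5968, y = 0.8952
  ethylbenzene: x = 0.4032, y = 0.1048

ψ = 0.4870, x_ethylbenzene = 0.4032, y_ethylbenzene = 0.1048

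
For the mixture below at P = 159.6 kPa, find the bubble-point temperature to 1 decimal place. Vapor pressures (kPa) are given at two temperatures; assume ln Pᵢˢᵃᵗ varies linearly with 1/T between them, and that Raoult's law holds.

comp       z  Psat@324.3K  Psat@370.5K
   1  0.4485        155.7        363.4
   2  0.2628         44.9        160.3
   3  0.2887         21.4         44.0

T = 353.4 K

Bubble-point temperature: ΣzᵢPᵢˢᵃᵗ(T) = P. Interpolate ln Pᵢˢᵃᵗ = aᵢ + bᵢ/T.
  T = 324.3 K: ΣzᵢPᵢˢᵃᵗ = 87.81 kPa
  T = 370.5 K: ΣzᵢPᵢˢᵃᵗ = 217.81 kPa
  T = 347.4 K: ΣzᵢPᵢˢᵃᵗ = 142.07 kPa
  T = 358.9 K: ΣzᵢPᵢˢᵃᵗ = 176.82 kPa
  T = 353.1 K: ΣzᵢPᵢˢᵃᵗ = 158.59 kPa
  T = 356.0 K: ΣzᵢPᵢˢᵃᵗ = 167.53 kPa
Interpolating between 353.1 K and 356.0 K gives T ≈ 353.4 K.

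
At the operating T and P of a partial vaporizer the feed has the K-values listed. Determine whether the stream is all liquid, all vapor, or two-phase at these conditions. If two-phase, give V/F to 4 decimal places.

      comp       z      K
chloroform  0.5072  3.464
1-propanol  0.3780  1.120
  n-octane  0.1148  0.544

all vapor

ΣzᵢKᵢ = 2.2428; Σzᵢ/Kᵢ = 0.6949.
Since Σzᵢ/Kᵢ < 1 the mixture is above its dew point — single vapor phase.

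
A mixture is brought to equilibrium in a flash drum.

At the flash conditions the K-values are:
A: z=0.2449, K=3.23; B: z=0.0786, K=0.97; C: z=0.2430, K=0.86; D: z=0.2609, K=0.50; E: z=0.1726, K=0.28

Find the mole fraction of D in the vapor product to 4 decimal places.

Let ψ = V/F and solve Σ zᵢ(Kᵢ−1)/(1+ψ(Kᵢ−1)) = 0.
Check two-phase: ΣzᵢKᵢ = 1.2550 > 1 and Σzᵢ/Kᵢ = 1.5776 > 1, so g(0) = 0.2550 > 0 and g(1) = -0.5776 < 0.
Newton iteration, ψ⁰ = 0.5:
  ψ = 0.5000: g = -0.14887, g' = -0.6122 → ψ = 0.2568
  ψ = 0.2568: g = 0.00743, g' = -0.7181 → ψ = 0.2672
  ψ = 0.2672: g = 0.00006, g' = -0.7075 → ψ = 0.2673
Converged at ψ = 0.2673.
Compositions from xᵢ = zᵢ/(1+ψ(Kᵢ−1)), yᵢ = Kᵢxᵢ:
  A: x = 0.1534, y = 0.4956
  B: x = 0.0792, y = 0.0769
  C: x = 0.2524, y = 0.2171
  D: x = 0.3011, y = 0.1506
  E: x = 0.2137, y = 0.0598

y_D = 0.1506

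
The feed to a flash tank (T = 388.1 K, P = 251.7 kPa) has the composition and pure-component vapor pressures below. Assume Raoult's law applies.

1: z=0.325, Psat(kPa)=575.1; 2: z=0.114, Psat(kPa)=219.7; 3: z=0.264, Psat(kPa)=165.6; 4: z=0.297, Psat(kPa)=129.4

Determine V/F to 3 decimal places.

Raoult's law: Kᵢ = Pᵢˢᵃᵗ/P = Pᵢˢᵃᵗ/251.7.
  K_1 = 575.1/251.7 = 2.28486, K_2 = 219.7/251.7 = 0.87286, K_3 = 165.6/251.7 = 0.65793, K_4 = 129.4/251.7 = 0.51410
Material balance + equilibrium reduce to Σ zᵢ(Kᵢ−1)/(1+V/F(Kᵢ−1)) = 0.
Feasibility: ΣzᵢKᵢ = 1.168, Σzᵢ/Kᵢ = 1.252 — both > 1, two phases present.
Iterate (Newton) starting at V/F = 0.49:
  V/F = 0.490: g = -0.0571, g' = -0.370 → V/F = 0.335
  V/F = 0.335: g = 0.0022, g' = -0.404 → V/F = 0.341
Converged at V/F = 0.341.

V/F = 0.341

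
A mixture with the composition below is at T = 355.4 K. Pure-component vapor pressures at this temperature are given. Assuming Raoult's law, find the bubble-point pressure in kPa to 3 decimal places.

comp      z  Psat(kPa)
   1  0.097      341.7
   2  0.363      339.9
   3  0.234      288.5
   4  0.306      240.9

At the bubble point ψ → 0, so ΣzᵢKᵢ = 1 with Kᵢ = Pᵢˢᵃᵗ/P ⇒ P = ΣzᵢPᵢˢᵃᵗ.
P = 0.097·341.7 + 0.363·339.9 + 0.234·288.5 + 0.306·240.9 = 297.753 kPa

Pbub = 297.753 kPa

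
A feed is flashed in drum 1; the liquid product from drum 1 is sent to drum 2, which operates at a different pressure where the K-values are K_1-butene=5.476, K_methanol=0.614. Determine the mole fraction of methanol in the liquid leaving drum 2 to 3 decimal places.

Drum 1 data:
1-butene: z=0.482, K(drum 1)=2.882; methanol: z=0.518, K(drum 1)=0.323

x_methanol (drum 2) = 0.921

Drum 1:
Binary case is linear: z₁(K₁−1)(1+ψ₁(K₂−1)) + z₂(K₂−1)(1+ψ₁(K₁−1)) = 0
⇒ ψ₁ = [z₁(K₁−1)+z₂(K₂−1)] / [−(K₁−1)(K₂−1)] = 0.5564/1.2741 = 0.437
Drum-1 compositions:
  1-butene: x = 0.265, y = 0.762
  methanol: x = 0.735, y = 0.238
Drum-2 feed = drum-1 liquid: z₂ = (0.2646, 0.7354).
Drum 2:
Binary case is linear: z₁(K₁−1)(1+ψ₂(K₂−1)) + z₂(K₂−1)(1+ψ₂(K₁−1)) = 0
⇒ ψ₂ = [z₁(K₁−1)+z₂(K₂−1)] / [−(K₁−1)(K₂−1)] = 0.9003/1.7277 = 0.521
  1-butene: x = 0.079, y = 0.435
  methanol: x = 0.921, y = 0.565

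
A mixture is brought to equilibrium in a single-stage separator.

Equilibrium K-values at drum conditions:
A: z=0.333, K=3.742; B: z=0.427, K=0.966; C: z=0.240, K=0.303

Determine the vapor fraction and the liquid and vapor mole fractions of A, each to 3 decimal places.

ψ = 0.660, x_A = 0.118, y_A = 0.443

Material balance + equilibrium reduce to Σ zᵢ(Kᵢ−1)/(1+ψ(Kᵢ−1)) = 0.
g(0) = ΣzᵢKᵢ − 1 = 0.731 and g(1) = 1 − Σzᵢ/Kᵢ = -0.323, so a root lies in (0, 1).
Newton–Raphson from ψ = 0.5:
  ψ = 0.500: g = 0.1136, g' = -0.721 → ψ = 0.658
  ψ = 0.658: g = 0.0020, g' = -0.717 → ψ = 0.660
Converged at ψ = 0.660.
Compositions from xᵢ = zᵢ/(1+ψ(Kᵢ−1)), yᵢ = Kᵢxᵢ:
  A: x = 0.118, y = 0.443
  B: x = 0.437, y = 0.422
  C: x = 0.445, y = 0.135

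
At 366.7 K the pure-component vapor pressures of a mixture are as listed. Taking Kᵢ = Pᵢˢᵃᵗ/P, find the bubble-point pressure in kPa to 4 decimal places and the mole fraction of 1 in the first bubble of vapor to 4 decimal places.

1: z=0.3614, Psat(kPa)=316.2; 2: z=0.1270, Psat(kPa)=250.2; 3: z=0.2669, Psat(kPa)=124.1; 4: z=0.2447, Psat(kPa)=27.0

Pbub = 185.7793 kPa, y_1 = 0.6151

At the bubble point ψ → 0, so ΣzᵢKᵢ = 1 with Kᵢ = Pᵢˢᵃᵗ/P ⇒ P = ΣzᵢPᵢˢᵃᵗ.
P = 0.3614·316.2 + 0.1270·250.2 + 0.2669·124.1 + 0.2447·27.0 = 185.7793 kPa
yᵢ = zᵢPᵢˢᵃᵗ/P ⇒ y_1 = 0.3614·316.2/185.7793 = 0.6151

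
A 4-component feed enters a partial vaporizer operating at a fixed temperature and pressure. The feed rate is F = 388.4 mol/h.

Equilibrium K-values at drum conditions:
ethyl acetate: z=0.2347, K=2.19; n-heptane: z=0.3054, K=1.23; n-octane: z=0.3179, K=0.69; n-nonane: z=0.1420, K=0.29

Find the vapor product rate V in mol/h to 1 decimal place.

Material balance + equilibrium reduce to Σ zᵢ(Kᵢ−1)/(1+V/F(Kᵢ−1)) = 0.
Feasibility: ΣzᵢKᵢ = 1.1502, Σzᵢ/Kᵢ = 1.3058 — both > 1, two phases present.
Iterate (Newton) starting at V/F = 0.7:
  V/F = 0.7000: g = -0.11343, g' = -0.4437 → V/F = 0.4443
  V/F = 0.4443: g = -0.01516, g' = -0.3494 → V/F = 0.4010
  V/F = 0.4010: g = -0.00009, g' = -0.3456 → V/F = 0.4007
Converged at V/F = 0.4007.
Then V = V/F·F = 0.4007·388.4 = 155.6 mol/h and L = F − V = 232.8 mol/h.

V = 155.6 mol/h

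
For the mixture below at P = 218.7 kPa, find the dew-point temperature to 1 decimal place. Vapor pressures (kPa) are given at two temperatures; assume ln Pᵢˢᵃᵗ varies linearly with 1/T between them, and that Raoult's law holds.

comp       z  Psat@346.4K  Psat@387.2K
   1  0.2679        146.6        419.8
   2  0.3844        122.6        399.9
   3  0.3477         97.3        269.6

Dew-point temperature: Σzᵢ·P/Pᵢˢᵃᵗ(T) = 1. Interpolate ln Pᵢˢᵃᵗ = aᵢ + bᵢ/T.
  T = 346.4 K: ΣzᵢP/Pᵢˢᵃᵗ = 1.8669
  T = 387.2 K: ΣzᵢP/Pᵢˢᵃᵗ = 0.6318
  T = 366.8 K: ΣzᵢP/Pᵢˢᵃᵗ = 1.0531
  T = 377.0 K: ΣzᵢP/Pᵢˢᵃᵗ = 0.8100
  T = 371.9 K: ΣzᵢP/Pᵢˢᵃᵗ = 0.9219
  T = 369.4 K: ΣzᵢP/Pᵢˢᵃᵗ = 0.9836
Interpolating between 366.8 K and 369.4 K gives T ≈ 368.8 K.

T = 368.8 K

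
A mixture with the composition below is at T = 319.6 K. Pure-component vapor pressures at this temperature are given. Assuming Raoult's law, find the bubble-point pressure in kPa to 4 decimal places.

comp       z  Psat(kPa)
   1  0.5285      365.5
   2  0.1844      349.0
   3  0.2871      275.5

Pbub = 336.6184 kPa

At the bubble point ψ → 0, so ΣzᵢKᵢ = 1 with Kᵢ = Pᵢˢᵃᵗ/P ⇒ P = ΣzᵢPᵢˢᵃᵗ.
P = 0.5285·365.5 + 0.1844·349.0 + 0.2871·275.5 = 336.6184 kPa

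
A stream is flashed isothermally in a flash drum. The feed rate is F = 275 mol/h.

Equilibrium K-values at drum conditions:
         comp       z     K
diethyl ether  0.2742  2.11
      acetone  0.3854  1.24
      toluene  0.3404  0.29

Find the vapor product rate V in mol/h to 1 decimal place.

V = 86.7 mol/h

Rachford–Rice: g(ψ) = Σ zᵢ(Kᵢ−1)/(1+ψ(Kᵢ−1)) = 0.
Feasibility: ΣzᵢKᵢ = 1.1552, Σzᵢ/Kᵢ = 1.6146 — both > 1, two phases present.
Newton–Raphson from ψ = 0.5:
  ψ = 0.5000: g = -0.09639, g' = -0.5699 → ψ = 0.3309
  ψ = 0.3309: g = -0.00759, g' = -0.4929 → ψ = 0.3155
  ψ = 0.3155: g = -0.00003, g' = -0.4895 → ψ = 0.3154
Converged at ψ = 0.3154.
Then V = ψ·F = 0.3154·275 = 86.7 mol/h and L = F − V = 188.3 mol/h.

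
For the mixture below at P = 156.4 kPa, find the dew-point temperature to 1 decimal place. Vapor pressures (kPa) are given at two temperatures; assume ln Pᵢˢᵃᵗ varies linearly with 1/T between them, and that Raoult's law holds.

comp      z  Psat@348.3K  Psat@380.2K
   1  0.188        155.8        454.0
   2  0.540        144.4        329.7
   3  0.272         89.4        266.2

T = 355.2 K

Dew-point temperature: Σzᵢ·P/Pᵢˢᵃᵗ(T) = 1. Interpolate ln Pᵢˢᵃᵗ = aᵢ + bᵢ/T.
  T = 348.3 K: ΣzᵢP/Pᵢˢᵃᵗ = 1.2494
  T = 380.2 K: ΣzᵢP/Pᵢˢᵃᵗ = 0.4807
  T = 364.2 K: ΣzᵢP/Pᵢˢᵃᵗ = 0.7585
  T = 356.2 K: ΣzᵢP/Pᵢˢᵃᵗ = 0.9691
  T = 352.2 K: ΣzᵢP/Pᵢˢᵃᵗ = 1.1004
  T = 354.2 K: ΣzᵢP/Pᵢˢᵃᵗ = 1.0322
Interpolating between 354.2 K and 356.2 K gives T ≈ 355.2 K.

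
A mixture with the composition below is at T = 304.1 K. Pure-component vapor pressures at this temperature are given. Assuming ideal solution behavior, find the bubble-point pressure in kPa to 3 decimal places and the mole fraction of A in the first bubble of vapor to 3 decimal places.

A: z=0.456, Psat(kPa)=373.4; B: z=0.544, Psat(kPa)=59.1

At the bubble point ψ → 0, so ΣzᵢKᵢ = 1 with Kᵢ = Pᵢˢᵃᵗ/P ⇒ P = ΣzᵢPᵢˢᵃᵗ.
P = 0.456·373.4 + 0.544·59.1 = 202.421 kPa
yᵢ = zᵢPᵢˢᵃᵗ/P ⇒ y_A = 0.456·373.4/202.421 = 0.841

Pbub = 202.421 kPa, y_A = 0.841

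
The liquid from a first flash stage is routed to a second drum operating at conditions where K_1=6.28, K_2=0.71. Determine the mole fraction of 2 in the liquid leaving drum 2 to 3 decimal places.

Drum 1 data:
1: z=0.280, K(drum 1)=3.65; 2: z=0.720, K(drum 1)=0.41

Drum 1:
Binary case is linear: z₁(K₁−1)(1+ψ₁(K₂−1)) + z₂(K₂−1)(1+ψ₁(K₁−1)) = 0
⇒ ψ₁ = [z₁(K₁−1)+z₂(K₂−1)] / [−(K₁−1)(K₂−1)] = 0.3172/1.5635 = 0.203
Drum-1 compositions:
  1: x = 0.182, y = 0.665
  2: x = 0.818, y = 0.335
Drum-2 feed = drum-1 liquid: z₂ = (0.1821, 0.8179).
Drum 2:
Material balance + equilibrium reduce to Σ zᵢ(Kᵢ−1)/(1+ψ₂(Kᵢ−1)) = 0.
Feasibility: ΣzᵢKᵢ = 1.724, Σzᵢ/Kᵢ = 1.181 — both > 1, two phases present.
Newton–Raphson from ψ₂ = 0.31:
  ψ₂ = 0.310: g = 0.1040, g' = -0.813 → ψ₂ = 0.438
  ψ₂ = 0.438: g = 0.0186, g' = -0.553 → ψ₂ = 0.472
  ψ₂ = 0.472: g = 0.0008, g' = -0.509 → ψ₂ = 0.473
Converged at ψ₂ = 0.473.
  1: x = 0.052, y = 0.327
  2: x = 0.948, y = 0.673

x_2 (drum 2) = 0.948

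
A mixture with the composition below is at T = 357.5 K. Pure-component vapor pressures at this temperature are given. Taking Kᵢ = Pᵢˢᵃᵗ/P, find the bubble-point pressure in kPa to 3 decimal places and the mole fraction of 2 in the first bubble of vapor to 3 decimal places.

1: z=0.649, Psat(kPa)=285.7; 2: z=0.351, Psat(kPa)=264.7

At the bubble point ψ → 0, so ΣzᵢKᵢ = 1 with Kᵢ = Pᵢˢᵃᵗ/P ⇒ P = ΣzᵢPᵢˢᵃᵗ.
P = 0.649·285.7 + 0.351·264.7 = 278.329 kPa
yᵢ = zᵢPᵢˢᵃᵗ/P ⇒ y_2 = 0.351·264.7/278.329 = 0.334

Pbub = 278.329 kPa, y_2 = 0.334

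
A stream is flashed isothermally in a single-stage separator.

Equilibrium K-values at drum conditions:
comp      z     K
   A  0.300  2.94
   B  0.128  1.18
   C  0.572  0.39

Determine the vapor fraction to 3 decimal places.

Rachford–Rice: g(ψ) = Σ zᵢ(Kᵢ−1)/(1+ψ(Kᵢ−1)) = 0.
Feasibility: ΣzᵢKᵢ = 1.256, Σzᵢ/Kᵢ = 1.677 — both > 1, two phases present.
Newton iteration, ψ⁰ = 0.5:
  ψ = 0.500: g = -0.1855, g' = -0.735 → ψ = 0.248
  ψ = 0.248: g = 0.0042, g' = -0.814 → ψ = 0.253
Converged at ψ = 0.253.

ψ = 0.253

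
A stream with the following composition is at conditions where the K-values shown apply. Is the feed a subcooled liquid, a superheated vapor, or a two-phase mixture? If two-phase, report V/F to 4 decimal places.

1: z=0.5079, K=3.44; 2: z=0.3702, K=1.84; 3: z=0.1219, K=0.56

ΣzᵢKᵢ = 2.4966; Σzᵢ/Kᵢ = 0.5665.
Since Σzᵢ/Kᵢ < 1 the mixture is above its dew point — single vapor phase.

superheated vapor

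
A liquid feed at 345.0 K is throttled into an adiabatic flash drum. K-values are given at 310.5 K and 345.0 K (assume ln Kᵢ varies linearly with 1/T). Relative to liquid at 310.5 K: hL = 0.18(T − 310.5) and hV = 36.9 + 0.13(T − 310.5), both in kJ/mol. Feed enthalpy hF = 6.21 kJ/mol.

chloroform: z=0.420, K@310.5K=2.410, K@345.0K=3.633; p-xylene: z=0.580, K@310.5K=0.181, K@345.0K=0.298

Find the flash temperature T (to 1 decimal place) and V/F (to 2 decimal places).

T = 314.9 K, V/F = 0.15

Adiabatic flash: solve Rachford–Rice at each trial T, then check hF = ψ·hV(T) + (1−ψ)·hL(T).
  T = 310.5 K: K = (2.410, 0.181), RR gives ψ = 0.101, H_out = 3.744 kJ/mol
  T = 345.0 K: K = (3.633, 0.298), RR gives ψ = 0.378, H_out = 19.506 kJ/mol
  T = 327.8 K: K = (2.993, 0.235), RR gives ψ = 0.258, H_out = 12.423 kJ/mol
  T = 319.1 K: K = (2.692, 0.207), RR gives ψ = 0.187, H_out = 8.362 kJ/mol
  T = 314.8 K: K = (2.549, 0.194), RR gives ψ = 0.146, H_out = 6.148 kJ/mol
  T = 317.0 K: K = (2.622, 0.200), RR gives ψ = 0.168, H_out = 7.302 kJ/mol
Linear interpolation between T = 314.8 (H_out = 6.148) and T = 317.0 (H_out = 7.302) on hF = 6.21 gives T ≈ 314.9 K, at which ψ = 0.15.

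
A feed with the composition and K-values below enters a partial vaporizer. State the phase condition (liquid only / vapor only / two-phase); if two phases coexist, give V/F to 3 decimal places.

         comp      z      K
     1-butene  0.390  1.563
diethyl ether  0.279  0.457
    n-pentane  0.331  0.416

liquid only

ΣzᵢKᵢ = 0.875; Σzᵢ/Kᵢ = 1.656.
Since ΣzᵢKᵢ < 1 the mixture is below its bubble point — single liquid phase.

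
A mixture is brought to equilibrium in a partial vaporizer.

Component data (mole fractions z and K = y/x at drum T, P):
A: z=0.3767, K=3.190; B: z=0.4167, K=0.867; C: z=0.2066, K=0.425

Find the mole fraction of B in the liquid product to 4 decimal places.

x_B = 0.4689

Let ψ = V/F and solve Σ zᵢ(Kᵢ−1)/(1+ψ(Kᵢ−1)) = 0.
g(0) = ΣzᵢKᵢ − 1 = 0.6508 and g(1) = 1 − Σzᵢ/Kᵢ = -0.0848, so a root lies in (0, 1).
Newton–Raphson from ψ = 0.5:
  ψ = 0.5000: g = 0.16768, g' = -0.5547 → ψ = 0.8023
  ψ = 0.8023: g = 0.01664, g' = -0.4823 → ψ = 0.8368
  ψ = 0.8368: g = -0.00009, g' = -0.4883 → ψ = 0.8366
Converged at ψ = 0.8366.
Compositions from xᵢ = zᵢ/(1+ψ(Kᵢ−1)), yᵢ = Kᵢxᵢ:
  A: x = 0.1330, y = 0.4243
  B: x = 0.4689, y = 0.4065
  C: x = 0.3981, y = 0.1692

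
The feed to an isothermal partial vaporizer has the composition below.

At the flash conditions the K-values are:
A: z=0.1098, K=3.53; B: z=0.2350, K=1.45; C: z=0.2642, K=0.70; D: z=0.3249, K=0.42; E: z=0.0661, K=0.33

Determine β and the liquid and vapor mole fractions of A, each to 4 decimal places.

Material balance + equilibrium reduce to Σ zᵢ(Kᵢ−1)/(1+β(Kᵢ−1)) = 0.
Check two-phase: ΣzᵢKᵢ = 1.0716 > 1 and Σzᵢ/Kᵢ = 1.5445 > 1, so g(0) = 0.0716 > 0 and g(1) = -0.5445 < 0.
Iterate (Newton) starting at β = 0.5:
  β = 0.5000: g = -0.21628, g' = -0.4855 → β = 0.0545
  β = 0.0545: g = 0.02618, g' = -0.7611 → β = 0.0889
  β = 0.0889: g = 0.00123, g' = -0.6925 → β = 0.0907
Converged at β = 0.0907.
Compositions from xᵢ = zᵢ/(1+β(Kᵢ−1)), yᵢ = Kᵢxᵢ:
  A: x = 0.0893, y = 0.3152
  B: x = 0.2258, y = 0.3274
  C: x = 0.2716, y = 0.1901
  D: x = 0.3429, y = 0.1440
  E: x = 0.0704, y = 0.0232

β = 0.0907, x_A = 0.0893, y_A = 0.3152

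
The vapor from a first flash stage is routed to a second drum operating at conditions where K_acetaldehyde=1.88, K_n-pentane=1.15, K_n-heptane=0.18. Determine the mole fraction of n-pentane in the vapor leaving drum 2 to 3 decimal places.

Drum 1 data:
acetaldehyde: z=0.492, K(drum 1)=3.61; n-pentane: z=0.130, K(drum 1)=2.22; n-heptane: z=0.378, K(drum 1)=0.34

y_n-pentane (drum 2) = 0.159

Drum 1:
Let ψ₁ = V/F and solve Σ zᵢ(Kᵢ−1)/(1+ψ₁(Kᵢ−1)) = 0.
g(0) = ΣzᵢKᵢ − 1 = 1.193 and g(1) = 1 − Σzᵢ/Kᵢ = -0.307, so a root lies in (0, 1).
Newton–Raphson from ψ₁ = 0.5:
  ψ₁ = 0.500: g = 0.2833, g' = -1.072 → ψ₁ = 0.764
  ψ₁ = 0.764: g = 0.0076, g' = -1.096 → ψ₁ = 0.771
Converged at ψ₁ = 0.771.
Drum-1 compositions:
  acetaldehyde: x = 0.163, y = 0.590
  n-pentane: x = 0.067, y = 0.149
  n-heptane: x = 0.770, y = 0.262
Drum-2 feed = drum-1 vapor: z₂ = (0.5896, 0.1487, 0.2617).
Drum 2:
Material balance + equilibrium reduce to Σ zᵢ(Kᵢ−1)/(1+ψ₂(Kᵢ−1)) = 0.
Feasibility: ΣzᵢKᵢ = 1.327, Σzᵢ/Kᵢ = 1.897 — both > 1, two phases present.
Newton iteration, ψ₂⁰ = 0.52:
  ψ₂ = 0.520: g = 0.0025, g' = -0.753 → ψ₂ = 0.523
Converged at ψ₂ = 0.523.
  acetaldehyde: x = 0.404, y = 0.759
  n-pentane: x = 0.138, y = 0.159
  n-heptane: x = 0.458, y = 0.083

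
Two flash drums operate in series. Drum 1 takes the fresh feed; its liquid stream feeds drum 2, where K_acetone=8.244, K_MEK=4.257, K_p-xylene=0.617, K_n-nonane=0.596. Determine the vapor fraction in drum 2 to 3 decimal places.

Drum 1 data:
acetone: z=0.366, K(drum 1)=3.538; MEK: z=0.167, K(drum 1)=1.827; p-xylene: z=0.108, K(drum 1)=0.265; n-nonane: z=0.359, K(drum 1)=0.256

Drum 1:
Let ψ₁ = V/F and solve Σ zᵢ(Kᵢ−1)/(1+ψ₁(Kᵢ−1)) = 0.
g(0) = ΣzᵢKᵢ − 1 = 0.721 and g(1) = 1 − Σzᵢ/Kᵢ = -1.005, so a root lies in (0, 1).
Newton–Raphson from ψ₁ = 0.5:
  ψ₁ = 0.500: g = -0.0437, g' = -1.165 → ψ₁ = 0.462
Converged at ψ₁ = 0.462.
Drum-1 compositions:
  acetone: x = 0.168, y = 0.596
  MEK: x = 0.121, y = 0.221
  p-xylene: x = 0.164, y = 0.043
  n-nonane: x = 0.547, y = 0.140
Drum-2 feed = drum-1 liquid: z₂ = (0.1684, 0.1208, 0.1636, 0.5472).
Drum 2:
Let ψ₂ = V/F and solve Σ zᵢ(Kᵢ−1)/(1+ψ₂(Kᵢ−1)) = 0.
Check two-phase: ΣzᵢKᵢ = 2.330 > 1 and Σzᵢ/Kᵢ = 1.232 > 1, so g(0) = 1.330 > 0 and g(1) = -0.232 < 0.
Newton–Raphson from ψ₂ = 0.66:
  ψ₂ = 0.660: g = -0.0493, g' = -0.603 → ψ₂ = 0.578
  ψ₂ = 0.578: g = 0.0027, g' = -0.674 → ψ₂ = 0.582
Converged at ψ₂ = 0.582.
  acetone: x = 0.032, y = 0.266
  MEK: x = 0.042, y = 0.178
  p-xylene: x = 0.211, y = 0.130
  n-nonane: x = 0.715, y = 0.426

V/F (drum 2) = 0.582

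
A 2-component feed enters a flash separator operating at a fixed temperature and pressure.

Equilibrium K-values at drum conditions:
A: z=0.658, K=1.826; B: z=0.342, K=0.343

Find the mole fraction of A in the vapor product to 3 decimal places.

Rachford–Rice: g(ψ) = Σ zᵢ(Kᵢ−1)/(1+ψ(Kᵢ−1)) = 0.
Feasibility: ΣzᵢKᵢ = 1.319, Σzᵢ/Kᵢ = 1.357 — both > 1, two phases present.
Binary case is linear: z₁(K₁−1)(1+ψ(K₂−1)) + z₂(K₂−1)(1+ψ(K₁−1)) = 0
⇒ ψ = [z₁(K₁−1)+z₂(K₂−1)] / [−(K₁−1)(K₂−1)] = 0.3188/0.5427 = 0.587
Compositions from xᵢ = zᵢ/(1+ψ(Kᵢ−1)), yᵢ = Kᵢxᵢ:
  A: x = 0.443, y = 0.809
  B: x = 0.557, y = 0.191

y_A = 0.809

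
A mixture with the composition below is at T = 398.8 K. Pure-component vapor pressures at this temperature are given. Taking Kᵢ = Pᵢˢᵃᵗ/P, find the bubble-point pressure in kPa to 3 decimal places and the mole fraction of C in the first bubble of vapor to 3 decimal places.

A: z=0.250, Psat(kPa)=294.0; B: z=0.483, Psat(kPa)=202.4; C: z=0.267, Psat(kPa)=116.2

Pbub = 202.285 kPa, y_C = 0.153

At the bubble point ψ → 0, so ΣzᵢKᵢ = 1 with Kᵢ = Pᵢˢᵃᵗ/P ⇒ P = ΣzᵢPᵢˢᵃᵗ.
P = 0.250·294.0 + 0.483·202.4 + 0.267·116.2 = 202.285 kPa
yᵢ = zᵢPᵢˢᵃᵗ/P ⇒ y_C = 0.267·116.2/202.285 = 0.153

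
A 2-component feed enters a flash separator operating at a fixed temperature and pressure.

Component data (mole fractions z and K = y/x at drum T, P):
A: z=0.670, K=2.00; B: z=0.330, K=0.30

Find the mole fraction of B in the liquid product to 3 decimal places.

Iterate (Newton) starting at ψ = 0.51:
  ψ = 0.510: g = 0.0845, g' = -0.685 → ψ = 0.633
  ψ = 0.633: g = -0.0047, g' = -0.773 → ψ = 0.627
Converged at ψ = 0.627.
Compositions from xᵢ = zᵢ/(1+ψ(Kᵢ−1)), yᵢ = Kᵢxᵢ:
  A: x = 0.412, y = 0.824
  B: x = 0.588, y = 0.176

x_B = 0.588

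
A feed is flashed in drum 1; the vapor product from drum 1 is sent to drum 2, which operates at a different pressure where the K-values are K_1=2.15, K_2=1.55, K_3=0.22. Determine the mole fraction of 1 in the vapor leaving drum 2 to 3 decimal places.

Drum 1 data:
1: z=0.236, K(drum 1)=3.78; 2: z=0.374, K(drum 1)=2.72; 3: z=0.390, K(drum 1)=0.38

Drum 1:
Let ψ₁ = V/F and solve Σ zᵢ(Kᵢ−1)/(1+ψ₁(Kᵢ−1)) = 0.
Check two-phase: ΣzᵢKᵢ = 2.058 > 1 and Σzᵢ/Kᵢ = 1.226 > 1, so g(0) = 1.058 > 0 and g(1) = -0.226 < 0.
Newton–Raphson from ψ₁ = 0.49:
  ψ₁ = 0.490: g = 0.2795, g' = -0.962 → ψ₁ = 0.781
  ψ₁ = 0.781: g = 0.0130, g' = -0.946 → ψ₁ = 0.794
Converged at ψ₁ = 0.794.
Drum-1 compositions:
  1: x = 0.074, y = 0.278
  2: x = 0.158, y = 0.430
  3: x = 0.768, y = 0.292
Drum-2 feed = drum-1 vapor: z₂ = (0.2781, 0.4299, 0.2920).
Drum 2:
Material balance + equilibrium reduce to Σ zᵢ(Kᵢ−1)/(1+ψ₂(Kᵢ−1)) = 0.
g(0) = ΣzᵢKᵢ − 1 = 0.329 and g(1) = 1 − Σzᵢ/Kᵢ = -0.734, so a root lies in (0, 1).
Newton iteration, ψ₂⁰ = 0.5:
  ψ₂ = 0.500: g = 0.0152, g' = -0.706 → ψ₂ = 0.521
Converged at ψ₂ = 0.521.
  1: x = 0.174, y = 0.374
  2: x = 0.334, y = 0.518
  3: x = 0.492, y = 0.108

y_1 (drum 2) = 0.374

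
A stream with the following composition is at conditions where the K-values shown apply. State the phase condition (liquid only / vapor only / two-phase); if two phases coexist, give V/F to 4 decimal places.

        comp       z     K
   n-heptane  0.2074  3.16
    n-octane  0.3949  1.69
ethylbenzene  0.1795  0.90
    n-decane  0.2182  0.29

ΣzᵢKᵢ = 1.5476; Σzᵢ/Kᵢ = 1.2512.
Both exceed 1, so a two-phase solution exists.
Material balance + equilibrium reduce to Σ zᵢ(Kᵢ−1)/(1+ψ(Kᵢ−1)) = 0.
Newton–Raphson from ψ = 0.5:
  ψ = 0.5000: g = 0.15888, g' = -0.5940 → ψ = 0.7675
  ψ = 0.7675: g = -0.01317, g' = -0.7506 → ψ = 0.7499
  ψ = 0.7499: g = -0.00020, g' = -0.7279 → ψ = 0.7497
Converged at ψ = 0.7497.

two-phase, V/F = 0.7497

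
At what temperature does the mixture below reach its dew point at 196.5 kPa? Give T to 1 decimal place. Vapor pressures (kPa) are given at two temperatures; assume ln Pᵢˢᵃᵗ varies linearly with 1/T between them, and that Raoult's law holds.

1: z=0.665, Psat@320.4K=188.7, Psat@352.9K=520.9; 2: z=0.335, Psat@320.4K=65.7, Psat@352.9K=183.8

T = 336.4 K

Dew-point temperature: Σzᵢ·P/Pᵢˢᵃᵗ(T) = 1. Interpolate ln Pᵢˢᵃᵗ = aᵢ + bᵢ/T.
  T = 320.4 K: ΣzᵢP/Pᵢˢᵃᵗ = 1.6944
  T = 352.9 K: ΣzᵢP/Pᵢˢᵃᵗ = 0.6090
  T = 336.6 K: ΣzᵢP/Pᵢˢᵃᵗ = 0.9926
  T = 328.5 K: ΣzᵢP/Pᵢˢᵃᵗ = 1.2884
  T = 332.6 K: ΣzᵢP/Pᵢˢᵃᵗ = 1.1272
  T = 334.6 K: ΣzᵢP/Pᵢˢᵃᵗ = 1.0574
Interpolating between 334.6 K and 336.6 K gives T ≈ 336.4 K.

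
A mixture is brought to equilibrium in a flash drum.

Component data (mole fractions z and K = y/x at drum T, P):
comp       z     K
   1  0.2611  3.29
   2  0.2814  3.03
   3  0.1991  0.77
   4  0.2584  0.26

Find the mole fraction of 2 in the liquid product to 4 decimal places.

Let ψ = V/F and solve Σ zᵢ(Kᵢ−1)/(1+ψ(Kᵢ−1)) = 0.
g(0) = ΣzᵢKᵢ − 1 = 0.9322 and g(1) = 1 − Σzᵢ/Kᵢ = -0.4247, so a root lies in (0, 1).
Iterate (Newton) starting at ψ = 0.54:
  ψ = 0.5400: g = 0.16908, g' = -0.9439 → ψ = 0.7191
  ψ = 0.7191: g = -0.00546, g' = -1.0487 → ψ = 0.7139
Converged at ψ = 0.7139.
Compositions from xᵢ = zᵢ/(1+ψ(Kᵢ−1)), yᵢ = Kᵢxᵢ:
  1: x = 0.0991, y = 0.3260
  2: x = 0.1149, y = 0.3481
  3: x = 0.2382, y = 0.1834
  4: x = 0.5478, y = 0.1424

x_2 = 0.1149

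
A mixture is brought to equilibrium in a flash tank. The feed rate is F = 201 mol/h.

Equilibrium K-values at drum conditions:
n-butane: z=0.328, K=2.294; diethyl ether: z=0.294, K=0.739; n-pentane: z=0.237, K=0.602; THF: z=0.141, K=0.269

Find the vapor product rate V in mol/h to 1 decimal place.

Rachford–Rice: g(β) = Σ zᵢ(Kᵢ−1)/(1+β(Kᵢ−1)) = 0.
Feasibility: ΣzᵢKᵢ = 1.150, Σzᵢ/Kᵢ = 1.459 — both > 1, two phases present.
Iterate (Newton) starting at β = 0.5:
  β = 0.500: g = -0.1108, g' = -0.475 → β = 0.267
  β = 0.267: g = -0.0005, g' = -0.490 → β = 0.266
Converged at β = 0.266.
Then V = β·F = 0.2657·201 = 53.4 mol/h and L = F − V = 147.6 mol/h.

V = 53.4 mol/h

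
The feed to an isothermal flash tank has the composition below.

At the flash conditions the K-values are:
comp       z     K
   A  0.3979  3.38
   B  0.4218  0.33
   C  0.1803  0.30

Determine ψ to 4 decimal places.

ψ = 0.3330

Rachford–Rice: g(ψ) = Σ zᵢ(Kᵢ−1)/(1+ψ(Kᵢ−1)) = 0.
Feasibility: ΣzᵢKᵢ = 1.5382, Σzᵢ/Kᵢ = 1.9969 — both > 1, two phases present.
Newton iteration, ψ⁰ = 0.42:
  ψ = 0.4200: g = -0.09845, g' = -1.1076 → ψ = 0.3311
  ψ = 0.3311: g = 0.00216, g' = -1.1674 → ψ = 0.3330
Converged at ψ = 0.3330.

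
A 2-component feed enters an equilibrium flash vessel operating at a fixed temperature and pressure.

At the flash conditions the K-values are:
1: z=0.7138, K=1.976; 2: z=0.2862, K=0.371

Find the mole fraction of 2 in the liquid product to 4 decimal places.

Binary case is linear: z₁(K₁−1)(1+ψ(K₂−1)) + z₂(K₂−1)(1+ψ(K₁−1)) = 0
⇒ ψ = [z₁(K₁−1)+z₂(K₂−1)] / [−(K₁−1)(K₂−1)] = 0.51665/0.61390 = 0.8416
Compositions from xᵢ = zᵢ/(1+ψ(Kᵢ−1)), yᵢ = Kᵢxᵢ:
  1: x = 0.3919, y = 0.7744
  2: x = 0.6081, y = 0.2256

x_2 = 0.6081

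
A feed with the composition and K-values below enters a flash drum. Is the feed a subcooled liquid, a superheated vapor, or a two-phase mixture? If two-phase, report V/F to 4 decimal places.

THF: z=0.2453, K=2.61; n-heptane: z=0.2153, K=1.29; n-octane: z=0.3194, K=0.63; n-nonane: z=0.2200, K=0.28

ΣzᵢKᵢ = 1.1808; Σzᵢ/Kᵢ = 1.5536.
Both exceed 1, so a two-phase solution exists.
Rachford–Rice: g(ψ) = Σ zᵢ(Kᵢ−1)/(1+ψ(Kᵢ−1)) = 0.
Newton iteration, ψ⁰ = 0.56:
  ψ = 0.5600: g = -0.15308, g' = -0.5790 → ψ = 0.2956
  ψ = 0.2956: g = -0.00884, g' = -0.5464 → ψ = 0.2794
  ψ = 0.2794: g = 0.00004, g' = -0.5511 → ψ = 0.2795
Converged at ψ = 0.2795.

two-phase, V/F = 0.2795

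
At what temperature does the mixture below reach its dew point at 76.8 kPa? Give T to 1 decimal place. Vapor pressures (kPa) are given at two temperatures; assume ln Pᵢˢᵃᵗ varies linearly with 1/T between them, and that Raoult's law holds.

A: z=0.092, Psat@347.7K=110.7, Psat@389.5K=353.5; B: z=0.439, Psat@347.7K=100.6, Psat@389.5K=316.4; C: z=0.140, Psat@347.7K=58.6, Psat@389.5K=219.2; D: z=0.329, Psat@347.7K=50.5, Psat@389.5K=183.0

Dew-point temperature: Σzᵢ·P/Pᵢˢᵃᵗ(T) = 1. Interpolate ln Pᵢˢᵃᵗ = aᵢ + bᵢ/T.
  T = 347.7 K: ΣzᵢP/Pᵢˢᵃᵗ = 1.0828
  T = 389.5 K: ΣzᵢP/Pᵢˢᵃᵗ = 0.3137
  T = 368.6 K: ΣzᵢP/Pᵢˢᵃᵗ = 0.5623
  T = 358.1 K: ΣzᵢP/Pᵢˢᵃᵗ = 0.7739
  T = 352.9 K: ΣzᵢP/Pᵢˢᵃᵗ = 0.9131
  T = 350.3 K: ΣzᵢP/Pᵢˢᵃᵗ = 0.9937
Interpolating between 347.7 K and 350.3 K gives T ≈ 350.1 K.

T = 350.1 K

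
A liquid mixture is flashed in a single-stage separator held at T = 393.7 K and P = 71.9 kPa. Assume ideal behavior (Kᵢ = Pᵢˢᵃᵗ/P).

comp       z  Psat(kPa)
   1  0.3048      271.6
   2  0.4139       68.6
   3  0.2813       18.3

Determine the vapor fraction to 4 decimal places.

Raoult's law: Kᵢ = Pᵢˢᵃᵗ/P = Pᵢˢᵃᵗ/71.9.
  K_1 = 271.6/71.9 = 3.777469, K_2 = 68.6/71.9 = 0.954103, K_3 = 18.3/71.9 = 0.254520
Rachford–Rice: g(ψ) = Σ zᵢ(Kᵢ−1)/(1+ψ(Kᵢ−1)) = 0.
Check two-phase: ΣzᵢKᵢ = 1.6179 > 1 and Σzᵢ/Kᵢ = 1.6197 > 1, so g(0) = 0.6179 > 0 and g(1) = -0.6197 < 0.
Newton iteration, ψ⁰ = 0.52:
  ψ = 0.5200: g = -0.01557, g' = -0.8114 → ψ = 0.5008
Converged at ψ = 0.5008.

ψ = 0.5008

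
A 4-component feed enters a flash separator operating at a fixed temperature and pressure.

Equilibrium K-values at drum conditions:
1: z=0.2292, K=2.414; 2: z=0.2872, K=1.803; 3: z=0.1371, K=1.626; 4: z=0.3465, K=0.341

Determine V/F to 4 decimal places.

V/F = 0.6236

Rachford–Rice: g(V/F) = Σ zᵢ(Kᵢ−1)/(1+V/F(Kᵢ−1)) = 0.
g(0) = ΣzᵢKᵢ − 1 = 0.4122 and g(1) = 1 − Σzᵢ/Kᵢ = -0.3547, so a root lies in (0, 1).
Newton iteration, V/F⁰ = 0.39:
  V/F = 0.3900: g = 0.14617, g' = -0.6051 → V/F = 0.6316
  V/F = 0.6316: g = -0.00541, g' = -0.6785 → V/F = 0.6236
Converged at V/F = 0.6236.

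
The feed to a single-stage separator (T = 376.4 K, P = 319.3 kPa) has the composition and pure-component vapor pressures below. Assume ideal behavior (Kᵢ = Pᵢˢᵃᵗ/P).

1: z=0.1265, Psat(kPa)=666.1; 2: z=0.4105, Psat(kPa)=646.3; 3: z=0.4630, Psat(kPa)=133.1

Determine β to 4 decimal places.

β = 0.4750

Raoult's law: Kᵢ = Pᵢˢᵃᵗ/P = Pᵢˢᵃᵗ/319.3.
  K_1 = 666.1/319.3 = 2.086126, K_2 = 646.3/319.3 = 2.024115, K_3 = 133.1/319.3 = 0.416849
Material balance + equilibrium reduce to Σ zᵢ(Kᵢ−1)/(1+β(Kᵢ−1)) = 0.
Feasibility: ΣzᵢKᵢ = 1.2878, Σzᵢ/Kᵢ = 1.3742 — both > 1, two phases present.
Newton–Raphson from β = 0.59:
  β = 0.5900: g = -0.06583, g' = -0.5887 → β = 0.4782
  β = 0.4782: g = -0.00177, g' = -0.5614 → β = 0.4750
Converged at β = 0.4750.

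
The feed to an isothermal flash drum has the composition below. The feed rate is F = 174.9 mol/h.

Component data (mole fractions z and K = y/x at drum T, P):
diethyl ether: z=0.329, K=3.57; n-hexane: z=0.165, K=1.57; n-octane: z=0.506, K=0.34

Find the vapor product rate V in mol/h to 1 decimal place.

V = 77.2 mol/h

Rachford–Rice: g(ψ) = Σ zᵢ(Kᵢ−1)/(1+ψ(Kᵢ−1)) = 0.
Check two-phase: ΣzᵢKᵢ = 1.606 > 1 and Σzᵢ/Kᵢ = 1.685 > 1, so g(0) = 0.606 > 0 and g(1) = -0.685 < 0.
Newton iteration, ψ⁰ = 0.66:
  ψ = 0.660: g = -0.2098, g' = -1.019 → ψ = 0.454
  ψ = 0.454: g = -0.0121, g' = -0.946 → ψ = 0.441
Converged at ψ = 0.441.
Then V = ψ·F = 0.4414·174.9 = 77.2 mol/h and L = F − V = 97.7 mol/h.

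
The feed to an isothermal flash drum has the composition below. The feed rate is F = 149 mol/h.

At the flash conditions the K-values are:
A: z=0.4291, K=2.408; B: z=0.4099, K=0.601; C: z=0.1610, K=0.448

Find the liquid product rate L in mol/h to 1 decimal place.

L = 66.0 mol/h

Material balance + equilibrium reduce to Σ zᵢ(Kᵢ−1)/(1+V/F(Kᵢ−1)) = 0.
Check two-phase: ΣzᵢKᵢ = 1.3518 > 1 and Σzᵢ/Kᵢ = 1.2196 > 1, so g(0) = 0.3518 > 0 and g(1) = -0.2196 < 0.
Iterate (Newton) starting at V/F = 0.5:
  V/F = 0.5000: g = 0.02750, g' = -0.4884 → V/F = 0.5563
  V/F = 0.5563: g = 0.00033, g' = -0.4775 → V/F = 0.5570
Converged at V/F = 0.5570.
Then V = V/F·F = 0.5570·149 = 83.0 mol/h and L = F − V = 66.0 mol/h.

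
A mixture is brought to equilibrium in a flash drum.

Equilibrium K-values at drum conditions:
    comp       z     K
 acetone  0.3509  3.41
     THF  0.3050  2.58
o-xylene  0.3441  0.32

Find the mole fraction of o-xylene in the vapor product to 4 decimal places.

y_o-xylene = 0.2379

Newton–Raphson from ψ = 0.34:
  ψ = 0.3400: g = 0.47394, g' = -1.2071 → ψ = 0.7326
  ψ = 0.7326: g = 0.06285, g' = -1.0619 → ψ = 0.7918
  ψ = 0.7918: g = -0.00209, g' = -1.1381 → ψ = 0.7900
Converged at ψ = 0.7900.
Compositions from xᵢ = zᵢ/(1+ψ(Kᵢ−1)), yᵢ = Kᵢxᵢ:
  acetone: x = 0.1208, y = 0.4121
  THF: x = 0.1357, y = 0.3500
  o-xylene: x = 0.7435, y = 0.2379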